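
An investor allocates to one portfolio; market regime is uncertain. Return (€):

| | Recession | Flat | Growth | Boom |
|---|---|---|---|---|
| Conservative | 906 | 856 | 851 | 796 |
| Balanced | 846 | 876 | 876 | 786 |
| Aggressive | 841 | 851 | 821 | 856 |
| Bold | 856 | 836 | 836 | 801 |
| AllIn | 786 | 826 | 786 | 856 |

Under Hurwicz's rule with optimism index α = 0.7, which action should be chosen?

Conservative

Conservative: 0.7·906 + 0.3·796 = 873
Balanced: 0.7·876 + 0.3·786 = 849
Aggressive: 0.7·856 + 0.3·821 = 845.5
Bold: 0.7·856 + 0.3·801 = 839.5
AllIn: 0.7·856 + 0.3·786 = 835
Highest Hurwicz score = 873 → Conservative.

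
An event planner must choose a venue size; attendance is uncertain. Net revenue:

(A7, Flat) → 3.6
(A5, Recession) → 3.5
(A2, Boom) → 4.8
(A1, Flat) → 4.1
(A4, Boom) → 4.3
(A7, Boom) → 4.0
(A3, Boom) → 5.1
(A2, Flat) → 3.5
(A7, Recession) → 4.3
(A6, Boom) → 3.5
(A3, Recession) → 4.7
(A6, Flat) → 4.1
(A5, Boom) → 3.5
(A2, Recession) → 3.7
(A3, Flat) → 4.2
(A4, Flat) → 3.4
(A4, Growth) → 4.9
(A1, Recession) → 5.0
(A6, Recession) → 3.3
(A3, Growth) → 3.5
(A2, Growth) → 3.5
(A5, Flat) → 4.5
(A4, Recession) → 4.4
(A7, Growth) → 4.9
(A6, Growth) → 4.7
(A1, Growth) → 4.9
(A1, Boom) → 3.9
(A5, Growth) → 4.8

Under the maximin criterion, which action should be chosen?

Row minima: A1=3.9, A2=3.5, A3=3.5, A4=3.4, A5=3.5, A6=3.3, A7=3.6
Best worst-case = 3.9 → A1.

A1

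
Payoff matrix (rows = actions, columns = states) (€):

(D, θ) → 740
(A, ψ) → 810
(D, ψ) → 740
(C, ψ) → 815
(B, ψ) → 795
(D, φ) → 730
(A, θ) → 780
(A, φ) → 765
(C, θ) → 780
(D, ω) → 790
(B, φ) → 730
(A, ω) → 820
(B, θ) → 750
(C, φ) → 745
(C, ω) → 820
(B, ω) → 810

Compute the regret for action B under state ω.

Best payoff under ω is 820.
Regret = 820 − 810 = 10.

10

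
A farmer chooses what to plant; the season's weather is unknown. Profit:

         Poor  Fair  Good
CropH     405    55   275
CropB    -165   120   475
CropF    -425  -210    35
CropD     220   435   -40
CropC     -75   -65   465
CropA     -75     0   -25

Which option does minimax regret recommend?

Column bests: Poor=405, Fair=435, Good=475.
CropH regrets: 0, 380, 200 → max 380
CropB regrets: 570, 315, 0 → max 570
CropF regrets: 830, 645, 440 → max 830
CropD regrets: 185, 0, 515 → max 515
CropC regrets: 480, 500, 10 → max 500
CropA regrets: 480, 435, 500 → max 500
Smallest max regret = 380 → CropH.

CropH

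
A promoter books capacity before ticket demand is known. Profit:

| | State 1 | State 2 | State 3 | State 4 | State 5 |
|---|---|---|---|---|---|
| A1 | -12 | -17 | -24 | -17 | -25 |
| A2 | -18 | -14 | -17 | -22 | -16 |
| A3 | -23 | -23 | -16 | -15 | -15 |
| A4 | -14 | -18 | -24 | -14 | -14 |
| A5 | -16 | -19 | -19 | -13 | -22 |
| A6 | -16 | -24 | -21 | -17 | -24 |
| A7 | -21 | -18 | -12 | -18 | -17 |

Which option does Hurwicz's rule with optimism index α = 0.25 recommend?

A7

A1: 0.25·(-12) + 0.75·(-25) = -21.75
A2: 0.25·(-14) + 0.75·(-22) = -20
A3: 0.25·(-15) + 0.75·(-23) = -21
A4: 0.25·(-14) + 0.75·(-24) = -21.5
A5: 0.25·(-13) + 0.75·(-22) = -19.75
A6: 0.25·(-16) + 0.75·(-24) = -22
A7: 0.25·(-12) + 0.75·(-21) = -18.75
Highest Hurwicz score = -18.75 → A7.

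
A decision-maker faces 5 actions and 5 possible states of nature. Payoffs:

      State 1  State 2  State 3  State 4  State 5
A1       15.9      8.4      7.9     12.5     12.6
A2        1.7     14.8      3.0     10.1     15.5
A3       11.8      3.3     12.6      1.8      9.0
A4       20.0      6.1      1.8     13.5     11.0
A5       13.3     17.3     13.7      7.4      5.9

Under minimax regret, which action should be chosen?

Column bests: State 1=20.0, State 2=17.3, State 3=13.7, State 4=13.5, State 5=15.5.
A1 regrets: 4.1, 8.9, 5.8, 1.0, 2.9 → max 8.9
A2 regrets: 18.3, 2.5, 10.7, 3.4, 0.0 → max 18.3
A3 regrets: 8.2, 14.0, 1.1, 11.7, 6.5 → max 14.0
A4 regrets: 0.0, 11.2, 11.9, 0.0, 4.5 → max 11.9
A5 regrets: 6.7, 0.0, 0.0, 6.1, 9.6 → max 9.6
Smallest max regret = 8.9 → A1.

A1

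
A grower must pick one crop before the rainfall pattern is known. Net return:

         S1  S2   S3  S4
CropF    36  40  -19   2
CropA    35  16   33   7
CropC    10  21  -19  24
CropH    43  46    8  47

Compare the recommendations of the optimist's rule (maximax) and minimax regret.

Row maxima: CropF=40, CropA=35, CropC=24, CropH=47
Best best-case = 47 → CropH.
Column bests: S1=43, S2=46, S3=33, S4=47.
CropF regrets: 7, 6, 52, 45 → max 52
CropA regrets: 8, 30, 0, 40 → max 40
CropC regrets: 33, 25, 52, 23 → max 52
CropH regrets: 0, 0, 25, 0 → max 25
Smallest max regret = 25 → CropH.

maximax → CropH; minimax regret → CropH (agree)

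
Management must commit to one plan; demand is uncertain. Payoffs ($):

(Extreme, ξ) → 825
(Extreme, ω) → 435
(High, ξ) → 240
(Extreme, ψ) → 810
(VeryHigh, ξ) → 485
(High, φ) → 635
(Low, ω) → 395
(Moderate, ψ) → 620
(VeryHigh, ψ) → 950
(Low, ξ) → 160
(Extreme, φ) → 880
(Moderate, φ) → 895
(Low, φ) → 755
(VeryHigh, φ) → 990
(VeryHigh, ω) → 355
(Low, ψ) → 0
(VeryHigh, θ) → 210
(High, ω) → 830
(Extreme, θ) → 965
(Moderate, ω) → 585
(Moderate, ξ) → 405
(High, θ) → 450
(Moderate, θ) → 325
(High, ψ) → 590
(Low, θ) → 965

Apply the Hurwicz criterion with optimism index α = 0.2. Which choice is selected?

Extreme

Low: 0.2·965 + 0.8·0 = 193
Moderate: 0.2·895 + 0.8·325 = 439
High: 0.2·830 + 0.8·240 = 358
VeryHigh: 0.2·990 + 0.8·210 = 366
Extreme: 0.2·965 + 0.8·435 = 541
Highest Hurwicz score = 541 → Extreme.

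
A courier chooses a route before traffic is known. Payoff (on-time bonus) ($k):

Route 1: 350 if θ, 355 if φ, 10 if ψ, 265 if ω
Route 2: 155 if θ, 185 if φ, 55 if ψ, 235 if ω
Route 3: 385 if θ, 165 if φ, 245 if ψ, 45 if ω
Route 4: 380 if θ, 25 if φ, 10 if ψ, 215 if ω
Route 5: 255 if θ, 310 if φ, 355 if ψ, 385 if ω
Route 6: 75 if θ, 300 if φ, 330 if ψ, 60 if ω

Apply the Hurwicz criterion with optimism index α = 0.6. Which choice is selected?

Route 5

Route 1: 0.6·355 + 0.4·10 = 217
Route 2: 0.6·235 + 0.4·55 = 163
Route 3: 0.6·385 + 0.4·45 = 249
Route 4: 0.6·380 + 0.4·10 = 232
Route 5: 0.6·385 + 0.4·255 = 333
Route 6: 0.6·330 + 0.4·60 = 222
Highest Hurwicz score = 333 → Route 5.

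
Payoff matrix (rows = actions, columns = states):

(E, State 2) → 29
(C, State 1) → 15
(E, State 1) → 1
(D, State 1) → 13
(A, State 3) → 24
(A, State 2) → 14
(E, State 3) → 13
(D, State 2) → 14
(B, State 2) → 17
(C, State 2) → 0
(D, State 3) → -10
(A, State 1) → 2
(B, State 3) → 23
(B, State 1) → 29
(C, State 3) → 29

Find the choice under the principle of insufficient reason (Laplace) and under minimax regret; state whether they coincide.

laplace → B; minimax regret → B (agree)

Row averages: A=40/3, B=23, C=44/3, D=17/3, E=43/3
Highest average = 23 → B.
Column bests: State 1=29, State 2=29, State 3=29.
A regrets: 27, 15, 5 → max 27
B regrets: 0, 12, 6 → max 12
C regrets: 14, 29, 0 → max 29
D regrets: 16, 15, 39 → max 39
E regrets: 28, 0, 16 → max 28
Smallest max regret = 12 → B.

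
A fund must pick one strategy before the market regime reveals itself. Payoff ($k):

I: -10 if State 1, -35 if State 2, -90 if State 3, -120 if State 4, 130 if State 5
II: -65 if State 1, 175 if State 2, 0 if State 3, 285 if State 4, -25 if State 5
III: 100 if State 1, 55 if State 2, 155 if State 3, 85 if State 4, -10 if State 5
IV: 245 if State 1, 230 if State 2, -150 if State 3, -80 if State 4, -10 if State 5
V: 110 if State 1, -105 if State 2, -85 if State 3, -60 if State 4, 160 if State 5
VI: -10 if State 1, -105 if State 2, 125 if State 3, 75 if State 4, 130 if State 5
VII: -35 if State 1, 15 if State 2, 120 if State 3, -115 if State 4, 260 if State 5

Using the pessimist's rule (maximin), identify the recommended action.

III

Row minima: I=-120, II=-65, III=-10, IV=-150, V=-105, VI=-105, VII=-115
Best worst-case = -10 → III.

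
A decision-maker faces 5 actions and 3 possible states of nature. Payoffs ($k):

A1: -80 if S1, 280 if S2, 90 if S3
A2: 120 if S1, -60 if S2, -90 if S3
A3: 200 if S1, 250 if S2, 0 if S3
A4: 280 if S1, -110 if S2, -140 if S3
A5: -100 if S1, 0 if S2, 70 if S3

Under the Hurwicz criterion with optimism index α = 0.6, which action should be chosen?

A1: 0.6·280 + 0.4·(-80) = 136
A2: 0.6·120 + 0.4·(-90) = 36
A3: 0.6·250 + 0.4·0 = 150
A4: 0.6·280 + 0.4·(-140) = 112
A5: 0.6·70 + 0.4·(-100) = 2
Highest Hurwicz score = 150 → A3.

A3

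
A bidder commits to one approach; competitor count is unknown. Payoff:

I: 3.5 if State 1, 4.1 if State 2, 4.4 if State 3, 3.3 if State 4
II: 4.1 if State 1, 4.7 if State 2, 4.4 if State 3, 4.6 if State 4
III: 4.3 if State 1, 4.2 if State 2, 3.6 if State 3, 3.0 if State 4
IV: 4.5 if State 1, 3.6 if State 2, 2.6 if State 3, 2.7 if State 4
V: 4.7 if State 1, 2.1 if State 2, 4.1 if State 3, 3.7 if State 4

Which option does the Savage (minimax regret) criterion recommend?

II

Column bests: State 1=4.7, State 2=4.7, State 3=4.4, State 4=4.6.
I regrets: 1.2, 0.6, 0.0, 1.3 → max 1.3
II regrets: 0.6, 0.0, 0.0, 0.0 → max 0.6
III regrets: 0.4, 0.5, 0.8, 1.6 → max 1.6
IV regrets: 0.2, 1.1, 1.8, 1.9 → max 1.9
V regrets: 0.0, 2.6, 0.3, 0.9 → max 2.6
Smallest max regret = 0.6 → II.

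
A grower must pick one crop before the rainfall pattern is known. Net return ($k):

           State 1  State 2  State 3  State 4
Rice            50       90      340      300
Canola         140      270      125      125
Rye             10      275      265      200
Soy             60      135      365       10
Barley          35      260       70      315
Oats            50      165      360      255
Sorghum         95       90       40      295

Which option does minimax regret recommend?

Oats

Column bests: State 1=140, State 2=275, State 3=365, State 4=315.
Rice regrets: 90, 185, 25, 15 → max 185
Canola regrets: 0, 5, 240, 190 → max 240
Rye regrets: 130, 0, 100, 115 → max 130
Soy regrets: 80, 140, 0, 305 → max 305
Barley regrets: 105, 15, 295, 0 → max 295
Oats regrets: 90, 110, 5, 60 → max 110
Sorghum regrets: 45, 185, 325, 20 → max 325
Smallest max regret = 110 → Oats.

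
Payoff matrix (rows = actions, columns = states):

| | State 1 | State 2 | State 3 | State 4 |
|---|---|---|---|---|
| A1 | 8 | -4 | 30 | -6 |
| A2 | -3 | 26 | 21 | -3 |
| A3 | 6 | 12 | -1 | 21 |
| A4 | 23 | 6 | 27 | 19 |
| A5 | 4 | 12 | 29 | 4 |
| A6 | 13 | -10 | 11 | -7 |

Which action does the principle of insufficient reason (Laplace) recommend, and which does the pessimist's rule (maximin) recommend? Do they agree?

laplace → A4; maximin → A4 (agree)

Row averages: A1=7, A2=10.25, A3=9.5, A4=18.75, A5=12.25, A6=1.75
Highest average = 18.75 → A4.
Row minima: A1=-6, A2=-3, A3=-1, A4=6, A5=4, A6=-10
Best worst-case = 6 → A4.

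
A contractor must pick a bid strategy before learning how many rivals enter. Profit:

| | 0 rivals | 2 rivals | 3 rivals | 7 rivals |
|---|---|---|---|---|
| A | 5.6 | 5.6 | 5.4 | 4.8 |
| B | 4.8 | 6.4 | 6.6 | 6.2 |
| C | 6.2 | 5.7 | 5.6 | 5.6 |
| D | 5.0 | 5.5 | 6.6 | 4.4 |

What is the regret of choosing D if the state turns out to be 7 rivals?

1.8

Best payoff under 7 rivals is 6.2.
Regret = 6.2 − 4.4 = 1.8.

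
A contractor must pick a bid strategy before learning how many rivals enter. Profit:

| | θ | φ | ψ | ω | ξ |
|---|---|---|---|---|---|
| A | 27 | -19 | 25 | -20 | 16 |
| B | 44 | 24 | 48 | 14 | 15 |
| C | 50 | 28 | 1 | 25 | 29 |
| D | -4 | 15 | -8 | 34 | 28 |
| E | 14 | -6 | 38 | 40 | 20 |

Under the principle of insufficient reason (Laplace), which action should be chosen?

Row averages: A=5.8, B=29, C=26.6, D=13, E=21.2
Highest average = 29 → B.

B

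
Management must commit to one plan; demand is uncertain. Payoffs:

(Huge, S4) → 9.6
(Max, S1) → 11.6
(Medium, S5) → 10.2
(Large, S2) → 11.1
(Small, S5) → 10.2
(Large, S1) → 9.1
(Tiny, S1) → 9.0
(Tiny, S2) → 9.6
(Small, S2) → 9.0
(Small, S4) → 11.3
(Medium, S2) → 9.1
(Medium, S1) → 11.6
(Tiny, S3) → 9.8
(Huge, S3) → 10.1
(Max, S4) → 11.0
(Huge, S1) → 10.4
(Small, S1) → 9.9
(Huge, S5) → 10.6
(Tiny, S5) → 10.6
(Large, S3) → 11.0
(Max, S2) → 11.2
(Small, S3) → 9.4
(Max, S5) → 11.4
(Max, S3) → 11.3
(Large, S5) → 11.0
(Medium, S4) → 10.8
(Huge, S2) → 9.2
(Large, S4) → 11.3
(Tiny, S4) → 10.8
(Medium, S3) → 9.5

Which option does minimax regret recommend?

Column bests: S1=11.6, S2=11.2, S3=11.3, S4=11.3, S5=11.4.
Tiny regrets: 2.6, 1.6, 1.5, 0.5, 0.8 → max 2.6
Small regrets: 1.7, 2.2, 1.9, 0.0, 1.2 → max 2.2
Medium regrets: 0.0, 2.1, 1.8, 0.5, 1.2 → max 2.1
Large regrets: 2.5, 0.1, 0.3, 0.0, 0.4 → max 2.5
Huge regrets: 1.2, 2.0, 1.2, 1.7, 0.8 → max 2.0
Max regrets: 0.0, 0.0, 0.0, 0.3, 0.0 → max 0.3
Smallest max regret = 0.3 → Max.

Max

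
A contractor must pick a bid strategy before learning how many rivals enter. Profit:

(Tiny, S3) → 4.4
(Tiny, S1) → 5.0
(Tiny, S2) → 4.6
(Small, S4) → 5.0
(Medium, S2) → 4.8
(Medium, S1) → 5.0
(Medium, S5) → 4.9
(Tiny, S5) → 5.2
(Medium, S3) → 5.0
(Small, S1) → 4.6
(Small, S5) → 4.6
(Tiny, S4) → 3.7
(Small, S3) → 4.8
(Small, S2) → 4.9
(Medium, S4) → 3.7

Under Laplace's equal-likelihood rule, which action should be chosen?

Small

Row averages: Tiny=4.58, Small=4.78, Medium=4.68
Highest average = 4.78 → Small.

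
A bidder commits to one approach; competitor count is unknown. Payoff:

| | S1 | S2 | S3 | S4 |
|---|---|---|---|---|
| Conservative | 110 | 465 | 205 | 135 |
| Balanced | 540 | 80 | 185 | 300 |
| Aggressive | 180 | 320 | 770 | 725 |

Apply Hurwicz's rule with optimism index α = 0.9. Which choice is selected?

Conservative: 0.9·465 + 0.1·110 = 429.5
Balanced: 0.9·540 + 0.1·80 = 494
Aggressive: 0.9·770 + 0.1·180 = 711
Highest Hurwicz score = 711 → Aggressive.

Aggressive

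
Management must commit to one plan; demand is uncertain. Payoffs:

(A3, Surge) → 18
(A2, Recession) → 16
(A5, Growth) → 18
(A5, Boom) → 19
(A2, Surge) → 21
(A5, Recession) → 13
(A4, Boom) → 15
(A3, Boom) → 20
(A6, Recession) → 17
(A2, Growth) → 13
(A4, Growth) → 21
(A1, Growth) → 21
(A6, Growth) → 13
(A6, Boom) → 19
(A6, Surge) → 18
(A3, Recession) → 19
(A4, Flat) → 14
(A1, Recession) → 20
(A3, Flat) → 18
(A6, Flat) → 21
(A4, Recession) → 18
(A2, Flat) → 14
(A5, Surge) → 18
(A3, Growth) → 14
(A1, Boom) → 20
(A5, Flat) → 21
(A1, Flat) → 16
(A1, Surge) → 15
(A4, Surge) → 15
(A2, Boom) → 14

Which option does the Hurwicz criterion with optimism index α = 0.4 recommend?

A1

A1: 0.4·21 + 0.6·15 = 17.4
A2: 0.4·21 + 0.6·13 = 16.2
A3: 0.4·20 + 0.6·14 = 16.4
A4: 0.4·21 + 0.6·14 = 16.8
A5: 0.4·21 + 0.6·13 = 16.2
A6: 0.4·21 + 0.6·13 = 16.2
Highest Hurwicz score = 17.4 → A1.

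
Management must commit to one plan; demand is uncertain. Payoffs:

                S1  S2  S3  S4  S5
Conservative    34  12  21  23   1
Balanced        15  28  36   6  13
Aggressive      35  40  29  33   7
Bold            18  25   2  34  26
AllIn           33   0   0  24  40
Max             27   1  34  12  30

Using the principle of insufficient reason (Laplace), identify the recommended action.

Aggressive

Row averages: Conservative=18.2, Balanced=19.6, Aggressive=28.8, Bold=21, AllIn=19.4, Max=20.8
Highest average = 28.8 → Aggressive.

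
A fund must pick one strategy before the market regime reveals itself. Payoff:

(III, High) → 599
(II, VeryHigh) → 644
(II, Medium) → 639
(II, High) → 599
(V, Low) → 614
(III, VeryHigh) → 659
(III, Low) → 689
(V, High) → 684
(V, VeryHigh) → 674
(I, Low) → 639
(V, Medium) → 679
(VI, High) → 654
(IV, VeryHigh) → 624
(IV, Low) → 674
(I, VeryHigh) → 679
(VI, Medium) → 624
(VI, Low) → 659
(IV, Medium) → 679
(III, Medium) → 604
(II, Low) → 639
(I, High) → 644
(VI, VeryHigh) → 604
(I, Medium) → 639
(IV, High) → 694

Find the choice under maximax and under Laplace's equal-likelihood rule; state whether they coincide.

Row maxima: I=679, II=644, III=689, IV=694, V=684, VI=659
Best best-case = 694 → IV.
Row averages: I=650.25, II=630.25, III=637.75, IV=667.75, V=662.75, VI=635.25
Highest average = 667.75 → IV.

maximax → IV; laplace → IV (agree)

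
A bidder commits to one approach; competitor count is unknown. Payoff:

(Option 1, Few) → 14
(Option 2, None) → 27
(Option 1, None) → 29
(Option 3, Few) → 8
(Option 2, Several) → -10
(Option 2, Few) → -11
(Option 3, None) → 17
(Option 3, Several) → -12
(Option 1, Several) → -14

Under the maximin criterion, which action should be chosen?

Row minima: Option 1=-14, Option 2=-11, Option 3=-12
Best worst-case = -11 → Option 2.

Option 2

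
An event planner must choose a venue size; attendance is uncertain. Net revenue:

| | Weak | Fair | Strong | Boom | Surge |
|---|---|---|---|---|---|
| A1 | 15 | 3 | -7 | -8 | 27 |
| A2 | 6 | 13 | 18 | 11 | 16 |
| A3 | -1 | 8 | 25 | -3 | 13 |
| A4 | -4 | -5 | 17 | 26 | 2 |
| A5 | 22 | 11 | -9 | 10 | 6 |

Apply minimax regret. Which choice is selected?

Column bests: Weak=22, Fair=13, Strong=25, Boom=26, Surge=27.
A1 regrets: 7, 10, 32, 34, 0 → max 34
A2 regrets: 16, 0, 7, 15, 11 → max 16
A3 regrets: 23, 5, 0, 29, 14 → max 29
A4 regrets: 26, 18, 8, 0, 25 → max 26
A5 regrets: 0, 2, 34, 16, 21 → max 34
Smallest max regret = 16 → A2.

A2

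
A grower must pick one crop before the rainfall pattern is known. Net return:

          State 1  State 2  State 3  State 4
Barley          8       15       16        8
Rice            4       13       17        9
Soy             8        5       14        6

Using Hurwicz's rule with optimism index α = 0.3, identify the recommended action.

Barley: 0.3·16 + 0.7·8 = 10.4
Rice: 0.3·17 + 0.7·4 = 7.9
Soy: 0.3·14 + 0.7·5 = 7.7
Highest Hurwicz score = 10.4 → Barley.

Barley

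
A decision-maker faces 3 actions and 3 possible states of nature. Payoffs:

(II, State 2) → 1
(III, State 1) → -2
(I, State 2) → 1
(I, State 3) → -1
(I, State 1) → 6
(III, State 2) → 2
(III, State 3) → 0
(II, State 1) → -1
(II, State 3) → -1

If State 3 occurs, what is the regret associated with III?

0

Best payoff under State 3 is 0.
Regret = 0 − 0 = 0.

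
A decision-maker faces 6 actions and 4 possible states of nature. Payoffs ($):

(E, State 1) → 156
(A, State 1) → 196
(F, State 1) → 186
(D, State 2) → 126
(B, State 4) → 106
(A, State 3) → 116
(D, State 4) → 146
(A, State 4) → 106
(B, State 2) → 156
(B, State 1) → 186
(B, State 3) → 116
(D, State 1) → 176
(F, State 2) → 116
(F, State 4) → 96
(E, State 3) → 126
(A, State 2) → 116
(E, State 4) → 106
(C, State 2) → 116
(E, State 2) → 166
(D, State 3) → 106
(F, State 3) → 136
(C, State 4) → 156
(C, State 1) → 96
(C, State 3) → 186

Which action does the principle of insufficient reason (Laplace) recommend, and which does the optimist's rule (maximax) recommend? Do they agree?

Row averages: A=133.5, B=141, C=138.5, D=138.5, E=138.5, F=133.5
Highest average = 141 → B.
Row maxima: A=196, B=186, C=186, D=176, E=166, F=186
Best best-case = 196 → A.

laplace → B; maximax → A (disagree)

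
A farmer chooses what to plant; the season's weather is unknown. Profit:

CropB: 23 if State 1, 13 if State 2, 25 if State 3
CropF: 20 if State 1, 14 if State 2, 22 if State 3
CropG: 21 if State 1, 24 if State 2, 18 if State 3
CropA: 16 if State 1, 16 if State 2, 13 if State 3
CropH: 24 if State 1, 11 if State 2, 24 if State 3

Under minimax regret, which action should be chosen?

Column bests: State 1=24, State 2=24, State 3=25.
CropB regrets: 1, 11, 0 → max 11
CropF regrets: 4, 10, 3 → max 10
CropG regrets: 3, 0, 7 → max 7
CropA regrets: 8, 8, 12 → max 12
CropH regrets: 0, 13, 1 → max 13
Smallest max regret = 7 → CropG.

CropG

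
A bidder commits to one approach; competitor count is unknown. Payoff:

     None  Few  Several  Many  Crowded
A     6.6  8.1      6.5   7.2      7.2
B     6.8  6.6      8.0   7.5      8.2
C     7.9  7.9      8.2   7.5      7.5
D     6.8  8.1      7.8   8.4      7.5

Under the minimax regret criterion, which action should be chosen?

C

Column bests: None=7.9, Few=8.1, Several=8.2, Many=8.4, Crowded=8.2.
A regrets: 1.3, 0.0, 1.7, 1.2, 1.0 → max 1.7
B regrets: 1.1, 1.5, 0.2, 0.9, 0.0 → max 1.5
C regrets: 0.0, 0.2, 0.0, 0.9, 0.7 → max 0.9
D regrets: 1.1, 0.0, 0.4, 0.0, 0.7 → max 1.1
Smallest max regret = 0.9 → C.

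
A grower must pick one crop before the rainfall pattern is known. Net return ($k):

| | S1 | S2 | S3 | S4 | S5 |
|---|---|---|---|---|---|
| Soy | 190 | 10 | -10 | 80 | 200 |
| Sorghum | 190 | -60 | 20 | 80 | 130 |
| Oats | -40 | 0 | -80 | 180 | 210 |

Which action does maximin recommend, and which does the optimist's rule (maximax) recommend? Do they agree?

maximin → Soy; maximax → Oats (disagree)

Row minima: Soy=-10, Sorghum=-60, Oats=-80
Best worst-case = -10 → Soy.
Row maxima: Soy=200, Sorghum=190, Oats=210
Best best-case = 210 → Oats.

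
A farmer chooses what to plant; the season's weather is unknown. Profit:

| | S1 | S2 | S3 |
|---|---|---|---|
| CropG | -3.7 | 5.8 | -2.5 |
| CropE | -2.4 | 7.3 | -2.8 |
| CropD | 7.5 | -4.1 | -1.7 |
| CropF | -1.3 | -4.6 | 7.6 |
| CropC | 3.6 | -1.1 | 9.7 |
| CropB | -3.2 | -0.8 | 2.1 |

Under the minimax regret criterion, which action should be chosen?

CropC

Column bests: S1=7.5, S2=7.3, S3=9.7.
CropG regrets: 11.2, 1.5, 12.2 → max 12.2
CropE regrets: 9.9, 0.0, 12.5 → max 12.5
CropD regrets: 0.0, 11.4, 11.4 → max 11.4
CropF regrets: 8.8, 11.9, 2.1 → max 11.9
CropC regrets: 3.9, 8.4, 0.0 → max 8.4
CropB regrets: 10.7, 8.1, 7.6 → max 10.7
Smallest max regret = 8.4 → CropC.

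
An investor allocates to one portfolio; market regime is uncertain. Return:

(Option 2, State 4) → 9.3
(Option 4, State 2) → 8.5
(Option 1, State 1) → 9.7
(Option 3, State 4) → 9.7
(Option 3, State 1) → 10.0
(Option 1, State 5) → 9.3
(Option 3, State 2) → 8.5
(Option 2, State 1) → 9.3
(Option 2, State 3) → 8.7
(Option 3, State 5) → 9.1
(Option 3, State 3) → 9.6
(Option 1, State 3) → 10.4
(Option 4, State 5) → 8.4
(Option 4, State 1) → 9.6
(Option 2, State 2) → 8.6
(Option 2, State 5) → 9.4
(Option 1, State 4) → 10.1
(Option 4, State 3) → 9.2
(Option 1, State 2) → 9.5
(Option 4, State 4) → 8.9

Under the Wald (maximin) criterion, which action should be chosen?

Option 1

Row minima: Option 1=9.3, Option 2=8.6, Option 3=8.5, Option 4=8.4
Best worst-case = 9.3 → Option 1.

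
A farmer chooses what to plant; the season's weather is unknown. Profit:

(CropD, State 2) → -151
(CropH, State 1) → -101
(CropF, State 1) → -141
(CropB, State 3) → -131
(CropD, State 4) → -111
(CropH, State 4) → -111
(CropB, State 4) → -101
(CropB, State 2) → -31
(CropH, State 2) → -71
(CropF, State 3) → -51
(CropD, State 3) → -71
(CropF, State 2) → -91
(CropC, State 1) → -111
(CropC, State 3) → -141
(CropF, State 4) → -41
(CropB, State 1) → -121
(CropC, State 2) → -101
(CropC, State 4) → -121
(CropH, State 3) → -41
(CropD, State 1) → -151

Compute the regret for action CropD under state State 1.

Best payoff under State 1 is -101.
Regret = -101 − (-151) = 50.

50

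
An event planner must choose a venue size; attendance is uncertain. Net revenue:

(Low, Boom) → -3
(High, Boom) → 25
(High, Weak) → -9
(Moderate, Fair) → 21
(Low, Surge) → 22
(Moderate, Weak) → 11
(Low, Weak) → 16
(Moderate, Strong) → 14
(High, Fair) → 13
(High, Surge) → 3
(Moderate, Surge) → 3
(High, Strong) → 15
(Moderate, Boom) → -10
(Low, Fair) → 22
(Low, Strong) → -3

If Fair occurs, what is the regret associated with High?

Best payoff under Fair is 22.
Regret = 22 − 13 = 9.

9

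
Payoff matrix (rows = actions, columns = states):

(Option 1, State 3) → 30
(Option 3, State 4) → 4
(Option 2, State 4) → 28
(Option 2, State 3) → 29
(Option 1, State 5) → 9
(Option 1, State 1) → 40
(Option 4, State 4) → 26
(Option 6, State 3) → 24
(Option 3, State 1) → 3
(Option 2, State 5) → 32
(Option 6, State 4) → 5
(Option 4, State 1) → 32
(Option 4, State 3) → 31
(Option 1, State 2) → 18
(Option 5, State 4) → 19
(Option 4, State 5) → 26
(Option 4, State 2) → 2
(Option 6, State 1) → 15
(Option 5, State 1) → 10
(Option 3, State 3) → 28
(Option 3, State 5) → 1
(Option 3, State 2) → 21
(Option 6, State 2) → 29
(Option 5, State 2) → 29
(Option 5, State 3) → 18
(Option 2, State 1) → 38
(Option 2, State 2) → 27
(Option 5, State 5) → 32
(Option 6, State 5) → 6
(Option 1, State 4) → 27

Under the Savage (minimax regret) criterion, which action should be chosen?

Option 2

Column bests: State 1=40, State 2=29, State 3=31, State 4=28, State 5=32.
Option 1 regrets: 0, 11, 1, 1, 23 → max 23
Option 2 regrets: 2, 2, 2, 0, 0 → max 2
Option 3 regrets: 37, 8, 3, 24, 31 → max 37
Option 4 regrets: 8, 27, 0, 2, 6 → max 27
Option 5 regrets: 30, 0, 13, 9, 0 → max 30
Option 6 regrets: 25, 0, 7, 23, 26 → max 26
Smallest max regret = 2 → Option 2.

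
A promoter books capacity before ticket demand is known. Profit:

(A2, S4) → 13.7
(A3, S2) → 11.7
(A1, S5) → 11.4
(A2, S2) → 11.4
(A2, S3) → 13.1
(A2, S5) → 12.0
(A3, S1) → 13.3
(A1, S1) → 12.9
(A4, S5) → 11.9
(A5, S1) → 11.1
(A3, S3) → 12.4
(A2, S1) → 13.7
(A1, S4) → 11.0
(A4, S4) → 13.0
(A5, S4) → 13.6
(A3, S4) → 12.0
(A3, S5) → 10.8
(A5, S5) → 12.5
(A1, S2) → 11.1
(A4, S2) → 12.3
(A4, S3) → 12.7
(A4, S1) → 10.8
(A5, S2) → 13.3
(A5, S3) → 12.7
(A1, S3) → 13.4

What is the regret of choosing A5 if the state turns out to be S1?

2.6

Best payoff under S1 is 13.7.
Regret = 13.7 − 11.1 = 2.6.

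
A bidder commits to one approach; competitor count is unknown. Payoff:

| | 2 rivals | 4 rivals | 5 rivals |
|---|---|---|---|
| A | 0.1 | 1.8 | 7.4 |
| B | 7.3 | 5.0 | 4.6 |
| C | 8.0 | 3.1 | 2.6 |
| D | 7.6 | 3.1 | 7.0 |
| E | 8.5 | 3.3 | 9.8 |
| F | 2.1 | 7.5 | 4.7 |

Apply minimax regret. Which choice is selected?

E

Column bests: 2 rivals=8.5, 4 rivals=7.5, 5 rivals=9.8.
A regrets: 8.4, 5.7, 2.4 → max 8.4
B regrets: 1.2, 2.5, 5.2 → max 5.2
C regrets: 0.5, 4.4, 7.2 → max 7.2
D regrets: 0.9, 4.4, 2.8 → max 4.4
E regrets: 0.0, 4.2, 0.0 → max 4.2
F regrets: 6.4, 0.0, 5.1 → max 6.4
Smallest max regret = 4.2 → E.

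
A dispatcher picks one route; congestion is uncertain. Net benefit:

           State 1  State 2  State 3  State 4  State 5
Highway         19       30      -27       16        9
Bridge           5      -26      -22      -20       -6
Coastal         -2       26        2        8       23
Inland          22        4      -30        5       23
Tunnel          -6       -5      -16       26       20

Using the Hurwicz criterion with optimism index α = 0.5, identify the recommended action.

Highway: 0.5·30 + 0.5·(-27) = 1.5
Bridge: 0.5·5 + 0.5·(-26) = -10.5
Coastal: 0.5·26 + 0.5·(-2) = 12
Inland: 0.5·23 + 0.5·(-30) = -3.5
Tunnel: 0.5·26 + 0.5·(-16) = 5
Highest Hurwicz score = 12 → Coastal.

Coastal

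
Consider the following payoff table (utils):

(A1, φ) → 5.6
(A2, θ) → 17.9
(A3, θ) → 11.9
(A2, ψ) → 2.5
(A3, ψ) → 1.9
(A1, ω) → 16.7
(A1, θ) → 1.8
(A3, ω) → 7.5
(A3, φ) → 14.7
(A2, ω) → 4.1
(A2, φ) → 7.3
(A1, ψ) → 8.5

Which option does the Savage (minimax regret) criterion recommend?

Column bests: θ=17.9, φ=14.7, ψ=8.5, ω=16.7.
A1 regrets: 16.1, 9.1, 0.0, 0.0 → max 16.1
A2 regrets: 0.0, 7.4, 6.0, 12.6 → max 12.6
A3 regrets: 6.0, 0.0, 6.6, 9.2 → max 9.2
Smallest max regret = 9.2 → A3.

A3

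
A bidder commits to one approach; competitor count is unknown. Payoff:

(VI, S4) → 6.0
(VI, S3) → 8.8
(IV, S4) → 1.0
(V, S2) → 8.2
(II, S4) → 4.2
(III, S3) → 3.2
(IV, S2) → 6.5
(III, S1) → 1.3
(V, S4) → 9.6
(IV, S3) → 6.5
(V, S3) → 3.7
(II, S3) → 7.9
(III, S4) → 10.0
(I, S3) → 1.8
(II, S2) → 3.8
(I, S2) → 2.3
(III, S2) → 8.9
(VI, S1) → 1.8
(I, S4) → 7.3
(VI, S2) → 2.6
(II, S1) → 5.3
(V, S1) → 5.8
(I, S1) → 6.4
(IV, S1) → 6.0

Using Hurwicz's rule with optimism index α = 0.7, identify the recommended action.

I: 0.7·7.3 + 0.3·1.8 = 5.65
II: 0.7·7.9 + 0.3·3.8 = 6.67
III: 0.7·10.0 + 0.3·1.3 = 7.39
IV: 0.7·6.5 + 0.3·1.0 = 4.85
V: 0.7·9.6 + 0.3·3.7 = 7.83
VI: 0.7·8.8 + 0.3·1.8 = 6.7
Highest Hurwicz score = 7.83 → V.

V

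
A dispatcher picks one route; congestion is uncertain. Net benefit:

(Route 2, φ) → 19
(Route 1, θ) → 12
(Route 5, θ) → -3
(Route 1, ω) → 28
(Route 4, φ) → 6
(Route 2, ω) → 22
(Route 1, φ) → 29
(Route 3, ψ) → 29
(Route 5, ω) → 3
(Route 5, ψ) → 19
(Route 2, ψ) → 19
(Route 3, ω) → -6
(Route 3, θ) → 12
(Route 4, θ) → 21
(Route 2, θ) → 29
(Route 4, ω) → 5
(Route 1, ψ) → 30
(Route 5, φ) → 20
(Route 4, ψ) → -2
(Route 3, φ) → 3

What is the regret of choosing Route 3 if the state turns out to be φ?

Best payoff under φ is 29.
Regret = 29 − 3 = 26.

26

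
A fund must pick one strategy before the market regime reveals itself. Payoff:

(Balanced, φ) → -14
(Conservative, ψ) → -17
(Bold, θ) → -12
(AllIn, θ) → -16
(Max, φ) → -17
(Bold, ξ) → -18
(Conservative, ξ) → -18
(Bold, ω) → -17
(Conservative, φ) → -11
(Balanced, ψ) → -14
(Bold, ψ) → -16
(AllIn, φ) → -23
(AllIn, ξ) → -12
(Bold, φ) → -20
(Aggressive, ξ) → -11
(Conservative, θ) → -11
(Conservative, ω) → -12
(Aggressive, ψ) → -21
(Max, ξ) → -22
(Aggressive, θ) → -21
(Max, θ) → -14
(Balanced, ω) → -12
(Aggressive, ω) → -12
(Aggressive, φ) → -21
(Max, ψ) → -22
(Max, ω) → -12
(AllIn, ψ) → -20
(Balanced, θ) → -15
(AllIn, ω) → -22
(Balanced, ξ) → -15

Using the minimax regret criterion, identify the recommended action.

Column bests: θ=-11, φ=-11, ψ=-14, ω=-12, ξ=-11.
Conservative regrets: 0, 0, 3, 0, 7 → max 7
Balanced regrets: 4, 3, 0, 0, 4 → max 4
Aggressive regrets: 10, 10, 7, 0, 0 → max 10
Bold regrets: 1, 9, 2, 5, 7 → max 9
AllIn regrets: 5, 12, 6, 10, 1 → max 12
Max regrets: 3, 6, 8, 0, 11 → max 11
Smallest max regret = 4 → Balanced.

Balanced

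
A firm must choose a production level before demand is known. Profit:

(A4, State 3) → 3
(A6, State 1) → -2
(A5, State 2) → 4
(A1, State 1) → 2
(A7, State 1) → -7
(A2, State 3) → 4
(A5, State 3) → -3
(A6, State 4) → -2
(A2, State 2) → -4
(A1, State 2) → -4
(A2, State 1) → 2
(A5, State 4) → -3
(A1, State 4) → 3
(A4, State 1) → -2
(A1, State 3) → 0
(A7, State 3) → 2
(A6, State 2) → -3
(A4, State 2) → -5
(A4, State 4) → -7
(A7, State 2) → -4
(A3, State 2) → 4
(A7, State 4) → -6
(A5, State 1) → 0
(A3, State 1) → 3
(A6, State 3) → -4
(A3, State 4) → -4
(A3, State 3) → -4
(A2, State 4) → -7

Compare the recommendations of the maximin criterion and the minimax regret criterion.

Row minima: A1=-4, A2=-7, A3=-4, A4=-7, A5=-3, A6=-4, A7=-7
Best worst-case = -3 → A5.
Column bests: State 1=3, State 2=4, State 3=4, State 4=3.
A1 regrets: 1, 8, 4, 0 → max 8
A2 regrets: 1, 8, 0, 10 → max 10
A3 regrets: 0, 0, 8, 7 → max 8
A4 regrets: 5, 9, 1, 10 → max 10
A5 regrets: 3, 0, 7, 6 → max 7
A6 regrets: 5, 7, 8, 5 → max 8
A7 regrets: 10, 8, 2, 9 → max 10
Smallest max regret = 7 → A5.

maximin → A5; minimax regret → A5 (agree)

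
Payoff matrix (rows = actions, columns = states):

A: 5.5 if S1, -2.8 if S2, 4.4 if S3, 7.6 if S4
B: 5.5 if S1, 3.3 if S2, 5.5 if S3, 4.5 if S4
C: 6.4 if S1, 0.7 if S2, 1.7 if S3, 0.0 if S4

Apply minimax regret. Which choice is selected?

B

Column bests: S1=6.4, S2=3.3, S3=5.5, S4=7.6.
A regrets: 0.9, 6.1, 1.1, 0.0 → max 6.1
B regrets: 0.9, 0.0, 0.0, 3.1 → max 3.1
C regrets: 0.0, 2.6, 3.8, 7.6 → max 7.6
Smallest max regret = 3.1 → B.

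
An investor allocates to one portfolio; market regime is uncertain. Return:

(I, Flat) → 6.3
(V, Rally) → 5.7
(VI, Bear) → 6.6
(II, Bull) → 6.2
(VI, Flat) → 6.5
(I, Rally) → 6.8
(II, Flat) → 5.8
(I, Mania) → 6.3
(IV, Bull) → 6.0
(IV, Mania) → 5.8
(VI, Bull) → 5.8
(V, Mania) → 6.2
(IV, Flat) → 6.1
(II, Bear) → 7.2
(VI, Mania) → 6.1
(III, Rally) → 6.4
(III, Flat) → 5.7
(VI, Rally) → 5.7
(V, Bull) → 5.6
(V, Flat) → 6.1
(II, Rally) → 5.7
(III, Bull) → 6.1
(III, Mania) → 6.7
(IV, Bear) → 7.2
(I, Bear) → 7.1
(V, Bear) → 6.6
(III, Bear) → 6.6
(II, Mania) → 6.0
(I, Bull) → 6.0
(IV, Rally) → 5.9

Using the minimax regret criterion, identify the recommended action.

I

Column bests: Bear=7.2, Flat=6.5, Bull=6.2, Rally=6.8, Mania=6.7.
I regrets: 0.1, 0.2, 0.2, 0.0, 0.4 → max 0.4
II regrets: 0.0, 0.7, 0.0, 1.1, 0.7 → max 1.1
III regrets: 0.6, 0.8, 0.1, 0.4, 0.0 → max 0.8
IV regrets: 0.0, 0.4, 0.2, 0.9, 0.9 → max 0.9
V regrets: 0.6, 0.4, 0.6, 1.1, 0.5 → max 1.1
VI regrets: 0.6, 0.0, 0.4, 1.1, 0.6 → max 1.1
Smallest max regret = 0.4 → I.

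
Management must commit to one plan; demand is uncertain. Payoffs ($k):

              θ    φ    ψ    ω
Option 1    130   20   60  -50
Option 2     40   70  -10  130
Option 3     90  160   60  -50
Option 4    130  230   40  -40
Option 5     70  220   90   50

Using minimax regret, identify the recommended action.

Option 5

Column bests: θ=130, φ=230, ψ=90, ω=130.
Option 1 regrets: 0, 210, 30, 180 → max 210
Option 2 regrets: 90, 160, 100, 0 → max 160
Option 3 regrets: 40, 70, 30, 180 → max 180
Option 4 regrets: 0, 0, 50, 170 → max 170
Option 5 regrets: 60, 10, 0, 80 → max 80
Smallest max regret = 80 → Option 5.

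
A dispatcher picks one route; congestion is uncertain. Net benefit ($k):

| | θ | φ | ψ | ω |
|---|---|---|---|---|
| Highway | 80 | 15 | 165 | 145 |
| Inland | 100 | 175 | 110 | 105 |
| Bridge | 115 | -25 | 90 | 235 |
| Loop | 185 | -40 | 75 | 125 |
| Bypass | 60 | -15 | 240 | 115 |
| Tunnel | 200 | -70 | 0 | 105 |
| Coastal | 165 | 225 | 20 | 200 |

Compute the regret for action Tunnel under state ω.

130

Best payoff under ω is 235.
Regret = 235 − 105 = 130.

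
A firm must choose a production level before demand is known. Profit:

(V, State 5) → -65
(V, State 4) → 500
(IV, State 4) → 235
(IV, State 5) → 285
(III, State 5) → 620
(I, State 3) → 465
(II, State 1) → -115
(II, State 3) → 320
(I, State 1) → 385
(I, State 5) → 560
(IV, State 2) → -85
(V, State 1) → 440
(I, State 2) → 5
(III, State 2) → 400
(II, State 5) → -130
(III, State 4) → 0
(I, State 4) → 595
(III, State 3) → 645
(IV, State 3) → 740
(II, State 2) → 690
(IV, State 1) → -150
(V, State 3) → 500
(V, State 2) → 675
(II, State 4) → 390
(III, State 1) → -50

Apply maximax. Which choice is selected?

Row maxima: I=595, II=690, III=645, IV=740, V=675
Best best-case = 740 → IV.

IV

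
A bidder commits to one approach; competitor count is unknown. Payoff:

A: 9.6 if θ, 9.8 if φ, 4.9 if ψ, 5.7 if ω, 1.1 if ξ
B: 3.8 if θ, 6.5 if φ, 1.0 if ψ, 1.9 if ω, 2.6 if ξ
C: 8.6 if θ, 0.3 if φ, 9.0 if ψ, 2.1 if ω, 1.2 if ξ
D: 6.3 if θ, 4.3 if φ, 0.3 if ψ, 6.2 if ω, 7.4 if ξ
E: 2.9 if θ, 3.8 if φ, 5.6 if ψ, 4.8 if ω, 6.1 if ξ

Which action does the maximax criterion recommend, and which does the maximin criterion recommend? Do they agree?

Row maxima: A=9.8, B=6.5, C=9.0, D=7.4, E=6.1
Best best-case = 9.8 → A.
Row minima: A=1.1, B=1.0, C=0.3, D=0.3, E=2.9
Best worst-case = 2.9 → E.

maximax → A; maximin → E (disagree)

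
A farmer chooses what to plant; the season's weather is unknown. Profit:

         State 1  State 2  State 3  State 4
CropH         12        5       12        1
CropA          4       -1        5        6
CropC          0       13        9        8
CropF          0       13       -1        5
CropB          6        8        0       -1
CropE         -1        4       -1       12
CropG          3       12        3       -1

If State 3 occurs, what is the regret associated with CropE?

Best payoff under State 3 is 12.
Regret = 12 − (-1) = 13.

13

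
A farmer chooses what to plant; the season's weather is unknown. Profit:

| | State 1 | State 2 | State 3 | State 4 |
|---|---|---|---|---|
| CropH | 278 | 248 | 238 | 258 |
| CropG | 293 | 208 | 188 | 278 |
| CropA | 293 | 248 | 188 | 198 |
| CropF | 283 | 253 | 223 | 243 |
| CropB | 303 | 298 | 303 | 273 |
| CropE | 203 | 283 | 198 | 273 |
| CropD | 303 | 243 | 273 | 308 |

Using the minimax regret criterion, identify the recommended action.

CropB

Column bests: State 1=303, State 2=298, State 3=303, State 4=308.
CropH regrets: 25, 50, 65, 50 → max 65
CropG regrets: 10, 90, 115, 30 → max 115
CropA regrets: 10, 50, 115, 110 → max 115
CropF regrets: 20, 45, 80, 65 → max 80
CropB regrets: 0, 0, 0, 35 → max 35
CropE regrets: 100, 15, 105, 35 → max 105
CropD regrets: 0, 55, 30, 0 → max 55
Smallest max regret = 35 → CropB.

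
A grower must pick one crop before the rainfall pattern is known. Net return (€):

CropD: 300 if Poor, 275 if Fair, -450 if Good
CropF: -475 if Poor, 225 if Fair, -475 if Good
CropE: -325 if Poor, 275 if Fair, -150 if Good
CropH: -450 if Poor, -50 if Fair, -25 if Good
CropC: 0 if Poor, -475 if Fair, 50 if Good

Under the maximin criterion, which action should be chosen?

Row minima: CropD=-450, CropF=-475, CropE=-325, CropH=-450, CropC=-475
Best worst-case = -325 → CropE.

CropE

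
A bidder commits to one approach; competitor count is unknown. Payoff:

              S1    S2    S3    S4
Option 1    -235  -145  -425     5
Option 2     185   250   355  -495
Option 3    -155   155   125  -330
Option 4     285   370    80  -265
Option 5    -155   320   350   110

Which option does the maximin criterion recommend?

Row minima: Option 1=-425, Option 2=-495, Option 3=-330, Option 4=-265, Option 5=-155
Best worst-case = -155 → Option 5.

Option 5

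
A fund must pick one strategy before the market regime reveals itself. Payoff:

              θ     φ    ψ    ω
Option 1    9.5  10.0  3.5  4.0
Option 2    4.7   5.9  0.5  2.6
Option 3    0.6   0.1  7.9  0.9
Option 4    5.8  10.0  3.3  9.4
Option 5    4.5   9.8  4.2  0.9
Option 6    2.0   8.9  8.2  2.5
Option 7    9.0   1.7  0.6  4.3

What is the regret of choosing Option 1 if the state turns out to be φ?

Best payoff under φ is 10.0.
Regret = 10.0 − 10.0 = 0.0.

0.0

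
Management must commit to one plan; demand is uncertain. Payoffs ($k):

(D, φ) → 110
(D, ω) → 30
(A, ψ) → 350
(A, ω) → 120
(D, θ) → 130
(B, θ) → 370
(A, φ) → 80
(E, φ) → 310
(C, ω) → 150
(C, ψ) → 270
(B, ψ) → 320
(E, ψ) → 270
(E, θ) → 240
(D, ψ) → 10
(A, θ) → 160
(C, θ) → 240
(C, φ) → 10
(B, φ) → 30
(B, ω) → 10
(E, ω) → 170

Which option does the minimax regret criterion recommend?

Column bests: θ=370, φ=310, ψ=350, ω=170.
A regrets: 210, 230, 0, 50 → max 230
B regrets: 0, 280, 30, 160 → max 280
C regrets: 130, 300, 80, 20 → max 300
D regrets: 240, 200, 340, 140 → max 340
E regrets: 130, 0, 80, 0 → max 130
Smallest max regret = 130 → E.

E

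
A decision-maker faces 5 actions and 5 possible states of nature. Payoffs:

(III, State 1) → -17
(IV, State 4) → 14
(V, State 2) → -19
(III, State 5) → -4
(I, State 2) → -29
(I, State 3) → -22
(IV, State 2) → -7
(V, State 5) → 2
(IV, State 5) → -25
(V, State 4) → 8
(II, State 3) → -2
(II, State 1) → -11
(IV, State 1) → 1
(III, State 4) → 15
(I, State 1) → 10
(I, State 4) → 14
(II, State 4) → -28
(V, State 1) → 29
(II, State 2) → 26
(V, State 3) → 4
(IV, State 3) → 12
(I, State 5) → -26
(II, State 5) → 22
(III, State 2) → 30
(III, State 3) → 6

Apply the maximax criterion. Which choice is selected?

III

Row maxima: I=14, II=26, III=30, IV=14, V=29
Best best-case = 30 → III.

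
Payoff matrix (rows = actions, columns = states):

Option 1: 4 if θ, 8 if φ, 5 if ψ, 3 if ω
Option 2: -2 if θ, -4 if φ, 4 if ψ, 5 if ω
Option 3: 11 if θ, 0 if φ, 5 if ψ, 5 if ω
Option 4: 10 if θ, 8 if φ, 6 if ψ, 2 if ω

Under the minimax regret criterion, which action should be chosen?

Column bests: θ=11, φ=8, ψ=6, ω=5.
Option 1 regrets: 7, 0, 1, 2 → max 7
Option 2 regrets: 13, 12, 2, 0 → max 13
Option 3 regrets: 0, 8, 1, 0 → max 8
Option 4 regrets: 1, 0, 0, 3 → max 3
Smallest max regret = 3 → Option 4.

Option 4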